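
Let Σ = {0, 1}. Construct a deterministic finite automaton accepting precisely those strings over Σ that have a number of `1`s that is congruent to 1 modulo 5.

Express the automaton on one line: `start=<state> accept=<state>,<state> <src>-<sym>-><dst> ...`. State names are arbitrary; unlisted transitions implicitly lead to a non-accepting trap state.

The only thing that matters is how many `1`s have appeared, reduced mod 5. Use one state per residue: A for 0, …, E for 4. Reading `1` moves to the next residue; anything else stays put. B is accepting.
A 5-state machine:
       0  1 
>  A   A  B 
 * B   B  C 
   C   C  D 
   D   D  E 
   E   E  A 
(> = start, * = accepting)

start=A accept=B A-0->A A-1->B B-0->B B-1->C C-0->C C-1->D D-0->D D-1->E E-0->E E-1->A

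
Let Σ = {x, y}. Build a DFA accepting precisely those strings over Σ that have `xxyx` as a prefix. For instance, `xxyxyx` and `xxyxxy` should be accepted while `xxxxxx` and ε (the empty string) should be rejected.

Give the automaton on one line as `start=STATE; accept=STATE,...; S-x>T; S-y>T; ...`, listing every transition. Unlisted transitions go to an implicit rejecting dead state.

start=q0; accept=q4; q0-x>q1; q0-y>q5; q1-x>q2; q1-y>q5; q2-x>q5; q2-y>q3; q3-x>q4; q3-y>q5; q4-x>q4; q4-y>q4; q5-x>q5; q5-y>q5

Walk along `xxyx` while the input agrees: from q0 take `x` to q1, and so on. Any deviation drops to the rejecting sink q5. Once q4 is reached the prefix is confirmed and every continuation is accepted.
A 6-state machine:
        x   y  
>  q0   q1  q5 
   q1   q2  q5 
   q2   q5  q3 
   q3   q4  q5 
 * q4   q4  q4 
   q5   q5  q5 
(> = start, * = accepting)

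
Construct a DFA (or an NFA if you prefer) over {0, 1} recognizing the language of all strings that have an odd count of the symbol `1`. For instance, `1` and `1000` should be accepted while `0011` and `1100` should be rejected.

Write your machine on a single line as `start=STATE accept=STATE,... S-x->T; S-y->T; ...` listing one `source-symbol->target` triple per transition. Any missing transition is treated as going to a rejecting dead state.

Keep the running count of `1`s modulo 2: each `1` advances along the cycle q0 → q1 → q0 while other symbols loop. Accept at q1.
A 2-state machine:
        0   1  
>  q0   q0  q1 
 * q1   q1  q0 
(> = start, * = accepting)

start=q0; accept=q1; q0-0->q0; q0-1->q1; q1-0->q1; q1-1->q0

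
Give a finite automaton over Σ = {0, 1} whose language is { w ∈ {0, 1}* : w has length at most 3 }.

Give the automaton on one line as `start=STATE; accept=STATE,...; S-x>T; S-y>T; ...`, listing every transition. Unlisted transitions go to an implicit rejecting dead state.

We only need to distinguish lengths 0, 1, …, 3, and '>3'. Chain q0 → q1 → q2 → q3 → q4 on every symbol, with q4 looping. Accepting states: {q0, q1, q2, q3}.
With 5 states:
        0   1  
>* q0   q1  q1 
 * q1   q2  q2 
 * q2   q3  q3 
 * q3   q4  q4 
   q4   q4  q4 
(> = start, * = accepting)

start=q0; accept=q0,q1,q2,q3; q0-0>q1; q0-1>q1; q1-0>q2; q1-1>q2; q2-0>q3; q2-1>q3; q3-0>q4; q3-1>q4; q4-0>q4; q4-1>q4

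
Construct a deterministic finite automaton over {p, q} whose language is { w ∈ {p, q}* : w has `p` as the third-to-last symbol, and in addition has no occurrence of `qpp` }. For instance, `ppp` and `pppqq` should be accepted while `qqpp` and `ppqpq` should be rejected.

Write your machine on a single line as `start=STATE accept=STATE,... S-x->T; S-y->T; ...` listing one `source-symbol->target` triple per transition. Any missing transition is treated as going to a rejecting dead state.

Run two small machines in parallel and take their product. One (15 states) tracks the last 3 symbols read; the other (4 states) tracks partial matches of the forbidden pattern `qpp`. Each combined state is a pair, one component from each; accept when both components accept.
With 22 states:
          p    q  
>  S0     S1   S2 
   S1     S3   S4 
   S2     S5   S6 
   S3     S7   S8 
   S4     S9  S10 
   S5    S11  S12 
   S6    S13  S14 
 * S7     S7   S8 
 * S8     S9  S10 
 * S9    S11  S12 
 * S10   S13  S14 
   S11   S15  S16 
   S12    S9  S10 
   S13   S11  S12 
   S14   S13  S14 
   S15   S15  S16 
   S16   S17  S18 
   S17   S11  S19 
   S18   S20  S21 
   S19   S17  S18 
   S20   S11  S19 
   S21   S20  S21 
(> = start, * = accepting)

start=S0; accept=S7,S8,S9,S10; S0-p->S1; S0-q->S2; S1-p->S3; S1-q->S4; S2-p->S5; S2-q->S6; S3-p->S7; S3-q->S8; S4-p->S9; S4-q->S10; S5-p->S11; S5-q->S12; S6-p->S13; S6-q->S14; S7-p->S7; S7-q->S8; S8-p->S9; S8-q->S10; S9-p->S11; S9-q->S12; S10-p->S13; S10-q->S14; S11-p->S15; S11-q->S16; S12-p->S9; S12-q->S10; S13-p->S11; S13-q->S12; S14-p->S13; S14-q->S14; S15-p->S15; S15-q->S16; S16-p->S17; S16-q->S18; S17-p->S11; S17-q->S19; S18-p->S20; S18-q->S21; S19-p->S17; S19-q->S18; S20-p->S11; S20-q->S19; S21-p->S20; S21-q->S21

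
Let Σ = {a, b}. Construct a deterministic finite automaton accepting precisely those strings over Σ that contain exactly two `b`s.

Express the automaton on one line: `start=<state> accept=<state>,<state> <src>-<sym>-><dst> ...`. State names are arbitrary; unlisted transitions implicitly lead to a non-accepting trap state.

Count `b`s, saturating at 3: states q0 through q2 mean 0 through 2 `b`s seen; q3 means more than 2. Each `b` increments (capped at q3); other symbols loop. Accept from {q2}.
        a   b  
>  q0   q0  q1 
   q1   q1  q2 
 * q2   q2  q3 
   q3   q3  q3 
(> = start, * = accepting)

start=q0 accept=q2 q0-a->q0 q0-b->q1 q1-a->q1 q1-b->q2 q2-a->q2 q2-b->q3 q3-a->q3 q3-b->q3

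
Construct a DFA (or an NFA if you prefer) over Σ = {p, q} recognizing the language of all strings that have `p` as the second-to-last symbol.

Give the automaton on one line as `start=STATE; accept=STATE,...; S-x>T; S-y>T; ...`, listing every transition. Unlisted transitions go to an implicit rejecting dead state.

start=S0; accept=S3,S4; S0-p>S1; S0-q>S2; S1-p>S3; S1-q>S4; S2-p>S5; S2-q>S6; S3-p>S3; S3-q>S4; S4-p>S5; S4-q>S6; S5-p>S3; S5-q>S4; S6-p>S5; S6-q>S6

Because acceptance depends on a position counted from the end, the machine has to buffer the most recent 2 symbols. Make each state the string of the last up-to-2 symbols read; on input `x` shift the window left and append `x`. Accept when the buffered window has length 2 and begins with `p`.
7 states suffice.
        p   q  
>  S0   S1  S2 
   S1   S3  S4 
   S2   S5  S6 
 * S3   S3  S4 
 * S4   S5  S6 
   S5   S3  S4 
   S6   S5  S6 
(> = start, * = accepting)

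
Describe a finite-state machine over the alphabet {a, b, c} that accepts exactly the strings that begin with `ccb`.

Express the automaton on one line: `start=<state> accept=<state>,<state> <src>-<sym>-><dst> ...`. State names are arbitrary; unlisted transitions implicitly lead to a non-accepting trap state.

Check the first 3 symbols one by one: q0 through q2 record how many have matched `ccb` so far; any wrong symbol goes to the dead state q4. After all 3 match we enter the accepting sink q3.
A 5-state machine:
        a   b   c  
>  q0   q4  q4  q1 
   q1   q4  q4  q2 
   q2   q4  q3  q4 
 * q3   q3  q3  q3 
   q4   q4  q4  q4 
(> = start, * = accepting)

start=q0 accept=q3 q0-a->q4 q0-b->q4 q0-c->q1 q1-a->q4 q1-b->q4 q1-c->q2 q2-a->q4 q2-b->q3 q2-c->q4 q3-a->q3 q3-b->q3 q3-c->q3 q4-a->q4 q4-b->q4 q4-c->q4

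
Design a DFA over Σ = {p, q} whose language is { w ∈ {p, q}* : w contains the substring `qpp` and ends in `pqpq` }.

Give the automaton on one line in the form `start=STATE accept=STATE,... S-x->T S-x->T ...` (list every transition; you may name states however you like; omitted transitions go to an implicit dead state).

Build one automaton per condition and run them in lockstep. The first has 4 states tracking whether and how much of `qpp` has been seen; the second has 5 states tracking how much of the suffix `pqpq` has currently been matched. A product state is a pair (one from each), accepting exactly when both do. Minimizing collapses redundant product states.
With 8 states:
       p  q 
>  A   A  B 
   B   C  B 
   C   D  B 
   D   D  E 
   E   F  G 
   F   D  H 
   G   D  G 
 * H   F  G 
(> = start, * = accepting)

start=A accept=H A-p->A A-q->B B-p->C B-q->B C-p->D C-q->B D-p->D D-q->E E-p->F E-q->G F-p->D F-q->H G-p->D G-q->G H-p->F H-q->G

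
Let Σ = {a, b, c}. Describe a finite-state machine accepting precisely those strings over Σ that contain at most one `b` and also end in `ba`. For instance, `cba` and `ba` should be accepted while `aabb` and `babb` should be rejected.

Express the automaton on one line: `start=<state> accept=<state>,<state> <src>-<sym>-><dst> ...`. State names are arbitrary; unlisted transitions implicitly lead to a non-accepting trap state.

start=q0 accept=q2 q0-a->q0 q0-b->q1 q0-c->q0 q1-a->q2 q1-b->q3 q1-c->q3 q2-a->q3 q2-b->q3 q2-c->q3 q3-a->q3 q3-b->q3 q3-c->q3

Handle the two conditions separately and then intersect. The first has 3 states tracking the count of `b`s, saturating at 2; the second has 3 states tracking how much of the suffix `ba` has currently been matched. A product state is a pair (one from each), accepting exactly when both do. Equivalent product states are then merged.
        a   b   c  
>  q0   q0  q1  q0 
   q1   q2  q3  q3 
 * q2   q3  q3  q3 
   q3   q3  q3  q3 
(> = start, * = accepting)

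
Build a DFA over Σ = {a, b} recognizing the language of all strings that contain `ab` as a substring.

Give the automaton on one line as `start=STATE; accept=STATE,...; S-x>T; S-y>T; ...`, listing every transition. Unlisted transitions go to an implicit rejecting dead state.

start=q0; accept=q2; q0-a>q1; q0-b>q0; q1-a>q1; q1-b>q2; q2-a>q2; q2-b>q2

States q0..q1 record the length of the longest prefix of `ab` that matches the current input suffix. Reaching q2 means `ab` has been seen, and we stay there forever. Accept from q2.
        a   b  
>  q0   q1  q0 
   q1   q1  q2 
 * q2   q2  q2 
(> = start, * = accepting)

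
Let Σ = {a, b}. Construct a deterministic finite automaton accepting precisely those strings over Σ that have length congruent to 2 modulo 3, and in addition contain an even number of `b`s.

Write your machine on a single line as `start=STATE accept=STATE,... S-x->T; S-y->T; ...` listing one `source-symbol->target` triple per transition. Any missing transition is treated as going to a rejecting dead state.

Build one automaton per condition and run them in lockstep. One (3 states) tracks the input length modulo 3; the other (2 states) tracks the count of `b`s modulo 2. Each combined state is a pair, one component from each; accept when both components accept.
A 6-state machine:
        a   b  
>  q0   q1  q2 
   q1   q3  q4 
   q2   q4  q3 
 * q3   q0  q5 
   q4   q5  q0 
   q5   q2  q1 
(> = start, * = accepting)

start=q0; accept=q3; q0-a->q1; q0-b->q2; q1-a->q3; q1-b->q4; q2-a->q4; q2-b->q3; q3-a->q0; q3-b->q5; q4-a->q5; q4-b->q0; q5-a->q2; q5-b->q1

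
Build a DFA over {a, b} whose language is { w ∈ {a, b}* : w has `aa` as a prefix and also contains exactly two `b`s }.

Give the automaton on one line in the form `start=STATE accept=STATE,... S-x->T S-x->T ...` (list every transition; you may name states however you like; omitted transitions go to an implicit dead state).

start=q0 accept=q7 q0-a->q1 q0-b->q2 q1-a->q3 q1-b->q2 q2-a->q2 q2-b->q4 q3-a->q3 q3-b->q5 q4-a->q4 q4-b->q6 q5-a->q5 q5-b->q7 q6-a->q6 q6-b->q6 q7-a->q7 q7-b->q8 q8-a->q8 q8-b->q8

Handle the two conditions separately and then intersect. One (4 states) tracks whether the input so far still matches the prefix `aa`; the other (4 states) tracks the count of `b`s, saturating at 3. Each combined state is a pair, one component from each; accept when both components accept.
        a   b  
>  q0   q1  q2 
   q1   q3  q2 
   q2   q2  q4 
   q3   q3  q5 
   q4   q4  q6 
   q5   q5  q7 
   q6   q6  q6 
 * q7   q7  q8 
   q8   q8  q8 
(> = start, * = accepting)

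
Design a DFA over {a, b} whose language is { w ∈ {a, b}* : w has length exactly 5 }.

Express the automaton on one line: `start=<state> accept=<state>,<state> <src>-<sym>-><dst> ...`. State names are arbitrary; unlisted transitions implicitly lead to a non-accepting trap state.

Count input length up to 6: every symbol moves from q0 toward q6, which means 'more than 5' and absorbs. Accept from {q5}.
A 7-state machine:
        a   b  
>  q0   q1  q1 
   q1   q2  q2 
   q2   q3  q3 
   q3   q4  q4 
   q4   q5  q5 
 * q5   q6  q6 
   q6   q6  q6 
(> = start, * = accepting)

start=q0 accept=q5 q0-a->q1 q0-b->q1 q1-a->q2 q1-b->q2 q2-a->q3 q2-b->q3 q3-a->q4 q3-b->q4 q4-a->q5 q4-b->q5 q5-a->q6 q5-b->q6 q6-a->q6 q6-b->q6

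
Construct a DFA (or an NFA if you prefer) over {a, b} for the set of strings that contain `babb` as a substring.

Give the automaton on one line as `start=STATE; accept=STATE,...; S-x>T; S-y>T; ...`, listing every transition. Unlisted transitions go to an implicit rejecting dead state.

Track how much of `babb` has been matched so far: state s0 is no progress, s4 is the absorbing accept state reached once `babb` has occurred. Intermediate states record partial matches; on a mismatch, fall back to the longest reusable overlap.
        a   b  
>  s0   s0  s1 
   s1   s2  s1 
   s2   s0  s3 
   s3   s2  s4 
 * s4   s4  s4 
(> = start, * = accepting)

start=s0; accept=s4; s0-a>s0; s0-b>s1; s1-a>s2; s1-b>s1; s2-a>s0; s2-b>s3; s3-a>s2; s3-b>s4; s4-a>s4; s4-b>s4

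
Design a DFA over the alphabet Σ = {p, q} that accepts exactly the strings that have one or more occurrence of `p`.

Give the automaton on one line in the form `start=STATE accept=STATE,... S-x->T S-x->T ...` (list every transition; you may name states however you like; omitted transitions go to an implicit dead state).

start=A accept=B,C A-p->B A-q->A B-p->C B-q->B C-p->C C-q->C

Count `p`s, saturating at 2: state A means no `p` yet, B means one `p` seen, C means more than one. Each `p` increments (capped at C); other symbols loop. Accept from {B, C}.
       p  q 
>  A   B  A 
 * B   C  B 
 * C   C  C 
(> = start, * = accepting)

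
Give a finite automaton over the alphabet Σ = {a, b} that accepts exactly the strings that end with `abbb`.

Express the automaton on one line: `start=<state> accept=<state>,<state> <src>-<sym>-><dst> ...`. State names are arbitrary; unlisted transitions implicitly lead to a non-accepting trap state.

start=S0 accept=S4 S0-a->S1 S0-b->S0 S1-a->S1 S1-b->S2 S2-a->S1 S2-b->S3 S3-a->S1 S3-b->S4 S4-a->S1 S4-b->S0

Remember how much of `abbb` the current input suffix matches. State S0 means no match yet; S1 means the last symbol is `a`; S2 means the last 2 symbols are `ab`; S3 means the last 3 symbols are `abb`; S4 means the last 4 symbols are `abbb`. Only S4 accepts. On a mismatch, fall back to the longest proper suffix that is still a prefix of `abbb`.
5 states suffice.
        a   b  
>  S0   S1  S0 
   S1   S1  S2 
   S2   S1  S3 
   S3   S1  S4 
 * S4   S1  S0 
(> = start, * = accepting)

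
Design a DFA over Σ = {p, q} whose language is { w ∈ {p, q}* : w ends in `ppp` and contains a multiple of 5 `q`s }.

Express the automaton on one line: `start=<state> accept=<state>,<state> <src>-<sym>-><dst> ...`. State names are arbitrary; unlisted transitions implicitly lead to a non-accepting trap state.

start=S0 accept=S5 S0-p->S1 S0-q->S2 S1-p->S3 S1-q->S2 S2-p->S2 S2-q->S4 S3-p->S5 S3-q->S2 S4-p->S4 S4-q->S6 S5-p->S5 S5-q->S2 S6-p->S6 S6-q->S7 S7-p->S7 S7-q->S0

Build one automaton per condition and run them in lockstep. One (4 states) tracks how much of the suffix `ppp` has currently been matched; the other (5 states) tracks the count of `q`s modulo 5. Each combined state is a pair, one component from each; accept when both components accept. Minimizing collapses redundant product states.
        p   q  
>  S0   S1  S2 
   S1   S3  S2 
   S2   S2  S4 
   S3   S5  S2 
   S4   S4  S6 
 * S5   S5  S2 
   S6   S6  S7 
   S7   S7  S0 
(> = start, * = accepting)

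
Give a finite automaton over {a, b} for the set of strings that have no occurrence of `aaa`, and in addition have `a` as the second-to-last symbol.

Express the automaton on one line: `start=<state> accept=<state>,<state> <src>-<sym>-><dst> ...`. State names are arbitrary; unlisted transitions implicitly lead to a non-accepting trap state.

Handle the two conditions separately and then intersect. The first has 4 states tracking partial matches of the forbidden pattern `aaa`; the second has 7 states tracking the last 2 symbols read. A product state is a pair (one from each), accepting exactly when both do. After merging equivalent states the machine shrinks.
        a   b  
>  q0   q1  q0 
   q1   q2  q3 
 * q2   q4  q3 
 * q3   q1  q0 
   q4   q4  q4 
(> = start, * = accepting)

start=q0 accept=q2,q3 q0-a->q1 q0-b->q0 q1-a->q2 q1-b->q3 q2-a->q4 q2-b->q3 q3-a->q1 q3-b->q0 q4-a->q4 q4-b->q4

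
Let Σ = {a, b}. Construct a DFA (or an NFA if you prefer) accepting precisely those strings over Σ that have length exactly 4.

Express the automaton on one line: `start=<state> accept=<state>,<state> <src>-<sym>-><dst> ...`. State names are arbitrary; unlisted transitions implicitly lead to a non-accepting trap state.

Count input length up to 5: every symbol moves from q0 toward q5, which means 'more than 4' and absorbs. Accept from {q4}.
        a   b  
>  q0   q1  q1 
   q1   q2  q2 
   q2   q3  q3 
   q3   q4  q4 
 * q4   q5  q5 
   q5   q5  q5 
(> = start, * = accepting)

start=q0 accept=q4 q0-a->q1 q0-b->q1 q1-a->q2 q1-b->q2 q2-a->q3 q2-b->q3 q3-a->q4 q3-b->q4 q4-a->q5 q4-b->q5 q5-a->q5 q5-b->q5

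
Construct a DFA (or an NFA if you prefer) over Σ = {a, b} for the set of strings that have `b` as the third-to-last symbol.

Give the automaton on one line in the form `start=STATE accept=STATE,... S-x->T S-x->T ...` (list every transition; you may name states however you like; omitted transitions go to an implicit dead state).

start=S0 accept=S11,S12,S13,S14 S0-a->S1 S0-b->S2 S1-a->S3 S1-b->S4 S2-a->S5 S2-b->S6 S3-a->S7 S3-b->S8 S4-a->S9 S4-b->S10 S5-a->S11 S5-b->S12 S6-a->S13 S6-b->S14 S7-a->S7 S7-b->S8 S8-a->S9 S8-b->S10 S9-a->S11 S9-b->S12 S10-a->S13 S10-b->S14 S11-a->S7 S11-b->S8 S12-a->S9 S12-b->S10 S13-a->S11 S13-b->S12 S14-a->S13 S14-b->S14

Because acceptance depends on a position counted from the end, the machine has to buffer the most recent 3 symbols. Make each state the string of the last up-to-3 symbols read; on input `x` shift the window left and append `x`. Accept when the buffered window has length 3 and begins with `b`.
With 15 states:
          a    b  
>  S0     S1   S2 
   S1     S3   S4 
   S2     S5   S6 
   S3     S7   S8 
   S4     S9  S10 
   S5    S11  S12 
   S6    S13  S14 
   S7     S7   S8 
   S8     S9  S10 
   S9    S11  S12 
   S10   S13  S14 
 * S11    S7   S8 
 * S12    S9  S10 
 * S13   S11  S12 
 * S14   S13  S14 
(> = start, * = accepting)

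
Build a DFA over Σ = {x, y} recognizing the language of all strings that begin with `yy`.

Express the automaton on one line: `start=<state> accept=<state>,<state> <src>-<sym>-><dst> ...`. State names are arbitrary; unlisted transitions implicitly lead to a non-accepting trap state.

Check the first 2 symbols one by one: q0 through q1 record how many have matched `yy` so far; any wrong symbol goes to the dead state q3. After all 2 match we enter the accepting sink q2.
4 states suffice.
        x   y  
>  q0   q3  q1 
   q1   q3  q2 
 * q2   q2  q2 
   q3   q3  q3 
(> = start, * = accepting)

start=q0 accept=q2 q0-x->q3 q0-y->q1 q1-x->q3 q1-y->q2 q2-x->q2 q2-y->q2 q3-x->q3 q3-y->q3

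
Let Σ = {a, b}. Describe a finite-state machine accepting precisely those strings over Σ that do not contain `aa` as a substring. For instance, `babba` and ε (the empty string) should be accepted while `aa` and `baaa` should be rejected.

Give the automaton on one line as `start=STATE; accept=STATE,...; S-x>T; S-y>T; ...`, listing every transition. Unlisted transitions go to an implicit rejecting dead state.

start=q0; accept=q0,q1; q0-a>q1; q0-b>q0; q1-a>q2; q1-b>q0; q2-a>q2; q2-b>q2

Track partial matches of the forbidden pattern `aa`. State q2 is a dead state reached once `aa` has occurred; every other state accepts. q0 means no part of `aa` is currently matched.
With 3 states:
        a   b  
>* q0   q1  q0 
 * q1   q2  q0 
   q2   q2  q2 
(> = start, * = accepting)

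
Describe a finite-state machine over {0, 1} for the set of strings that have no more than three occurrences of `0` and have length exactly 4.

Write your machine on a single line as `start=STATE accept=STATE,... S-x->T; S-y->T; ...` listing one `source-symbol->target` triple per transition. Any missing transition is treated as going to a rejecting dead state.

start=q0; accept=q8; q0-0->q1; q0-1->q2; q1-0->q3; q1-1->q4; q2-0->q4; q2-1->q4; q3-0->q5; q3-1->q6; q4-0->q6; q4-1->q6; q5-0->q7; q5-1->q8; q6-0->q8; q6-1->q8; q7-0->q7; q7-1->q7; q8-0->q7; q8-1->q7

Build one automaton per condition and run them in lockstep. One (5 states) tracks the count of `0`s, saturating at 4; the other (6 states) tracks the input length, saturating at 5. Each combined state is a pair, one component from each; accept when both components accept. Equivalent product states are then merged.
9 states suffice.
        0   1  
>  q0   q1  q2 
   q1   q3  q4 
   q2   q4  q4 
   q3   q5  q6 
   q4   q6  q6 
   q5   q7  q8 
   q6   q8  q8 
   q7   q7  q7 
 * q8   q7  q7 
(> = start, * = accepting)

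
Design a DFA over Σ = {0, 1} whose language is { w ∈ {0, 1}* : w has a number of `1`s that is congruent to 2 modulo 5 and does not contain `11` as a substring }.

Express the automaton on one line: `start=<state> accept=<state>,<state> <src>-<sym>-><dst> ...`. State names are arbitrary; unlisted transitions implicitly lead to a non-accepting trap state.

Run two small machines in parallel and take their product. One (5 states) tracks the count of `1`s modulo 5; the other (3 states) tracks partial matches of the forbidden pattern `11`. Each combined state is a pair, one component from each; accept when both components accept. After merging equivalent states the machine shrinks.
With 11 states:
          0    1  
>  q0     q0   q1 
   q1     q2   q3 
   q2     q2   q4 
   q3     q3   q3 
 * q4     q5   q3 
 * q5     q5   q6 
   q6     q7   q3 
   q7     q7   q8 
   q8     q9   q3 
   q9     q9  q10 
   q10    q0   q3 
(> = start, * = accepting)

start=q0 accept=q4,q5 q0-0->q0 q0-1->q1 q1-0->q2 q1-1->q3 q2-0->q2 q2-1->q4 q3-0->q3 q3-1->q3 q4-0->q5 q4-1->q3 q5-0->q5 q5-1->q6 q6-0->q7 q6-1->q3 q7-0->q7 q7-1->q8 q8-0->q9 q8-1->q3 q9-0->q9 q9-1->q10 q10-0->q0 q10-1->q3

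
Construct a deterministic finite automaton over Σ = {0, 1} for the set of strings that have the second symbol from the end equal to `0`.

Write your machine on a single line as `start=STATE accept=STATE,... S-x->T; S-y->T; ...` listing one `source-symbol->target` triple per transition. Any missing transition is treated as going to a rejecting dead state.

A DFA must remember the last 2 symbols (since which symbol is second-to-last isn't known until the input ends). Use one state per possible window of the last ≤2 symbols; accept from those whose window starts with `0`.
A 7-state machine:
        0   1  
>  S0   S1  S2 
   S1   S3  S4 
   S2   S5  S6 
 * S3   S3  S4 
 * S4   S5  S6 
   S5   S3  S4 
   S6   S5  S6 
(> = start, * = accepting)

start=S0; accept=S3,S4; S0-0->S1; S0-1->S2; S1-0->S3; S1-1->S4; S2-0->S5; S2-1->S6; S3-0->S3; S3-1->S4; S4-0->S5; S4-1->S6; S5-0->S3; S5-1->S4; S6-0->S5; S6-1->S6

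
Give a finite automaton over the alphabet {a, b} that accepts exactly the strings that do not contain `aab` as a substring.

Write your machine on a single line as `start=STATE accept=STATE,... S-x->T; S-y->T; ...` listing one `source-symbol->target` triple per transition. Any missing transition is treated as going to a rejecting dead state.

This is the complement of 'contains `aab`'. Use the same substring-matching states — q0 through q3 holding how much of `aab` has just been matched — but flip the accepting set: everything except the trap q3 accepts.
A 4-state machine:
        a   b  
>* q0   q1  q0 
 * q1   q2  q0 
 * q2   q2  q3 
   q3   q3  q3 
(> = start, * = accepting)

start=q0; accept=q0,q1,q2; q0-a->q1; q0-b->q0; q1-a->q2; q1-b->q0; q2-a->q2; q2-b->q3; q3-a->q3; q3-b->q3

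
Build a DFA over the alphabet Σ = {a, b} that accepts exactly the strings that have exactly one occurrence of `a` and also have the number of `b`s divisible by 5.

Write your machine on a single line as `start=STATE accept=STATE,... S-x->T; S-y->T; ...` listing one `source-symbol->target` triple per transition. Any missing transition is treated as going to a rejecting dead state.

Handle the two conditions separately and then intersect. The first has 3 states tracking the count of `a`s, saturating at 2; the second has 5 states tracking the count of `b`s modulo 5. A product state is a pair (one from each), accepting exactly when both do.
15 states suffice.
          a    b  
>  S0     S1   S2 
 * S1     S3   S4 
   S2     S4   S5 
   S3     S3   S6 
   S4     S6   S7 
   S5     S7   S8 
   S6     S6   S9 
   S7     S9  S10 
   S8    S10  S11 
   S9     S9  S12 
   S10   S12  S13 
   S11   S13   S0 
   S12   S12  S14 
   S13   S14   S1 
   S14   S14   S3 
(> = start, * = accepting)

start=S0; accept=S1; S0-a->S1; S0-b->S2; S1-a->S3; S1-b->S4; S2-a->S4; S2-b->S5; S3-a->S3; S3-b->S6; S4-a->S6; S4-b->S7; S5-a->S7; S5-b->S8; S6-a->S6; S6-b->S9; S7-a->S9; S7-b->S10; S8-a->S10; S8-b->S11; S9-a->S9; S9-b->S12; S10-a->S12; S10-b->S13; S11-a->S13; S11-b->S0; S12-a->S12; S12-b->S14; S13-a->S14; S13-b->S1; S14-a->S14; S14-b->S3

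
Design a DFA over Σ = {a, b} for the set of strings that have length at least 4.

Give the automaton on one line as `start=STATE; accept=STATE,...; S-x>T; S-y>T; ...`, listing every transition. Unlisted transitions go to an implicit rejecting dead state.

start=s0; accept=s4,s5; s0-a>s1; s0-b>s1; s1-a>s2; s1-b>s2; s2-a>s3; s2-b>s3; s3-a>s4; s3-b>s4; s4-a>s5; s4-b>s5; s5-a>s5; s5-b>s5

We only need to distinguish lengths 0, 1, …, 4, and '>4'. Chain s0 → s1 → s2 → s3 → s4 → s5 on every symbol, with s5 looping. Accepting states: {s4, s5}.
        a   b  
>  s0   s1  s1 
   s1   s2  s2 
   s2   s3  s3 
   s3   s4  s4 
 * s4   s5  s5 
 * s5   s5  s5 
(> = start, * = accepting)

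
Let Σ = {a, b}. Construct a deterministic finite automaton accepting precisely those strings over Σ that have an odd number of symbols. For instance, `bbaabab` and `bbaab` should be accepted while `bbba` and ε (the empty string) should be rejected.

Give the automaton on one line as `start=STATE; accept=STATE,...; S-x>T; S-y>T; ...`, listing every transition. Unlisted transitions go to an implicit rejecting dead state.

Count input length modulo 2: every symbol advances one step around the cycle s0 → s1 → s0. Accept at s1.
        a   b  
>  s0   s1  s1 
 * s1   s0  s0 
(> = start, * = accepting)

start=s0; accept=s1; s0-a>s1; s0-b>s1; s1-a>s0; s1-b>s0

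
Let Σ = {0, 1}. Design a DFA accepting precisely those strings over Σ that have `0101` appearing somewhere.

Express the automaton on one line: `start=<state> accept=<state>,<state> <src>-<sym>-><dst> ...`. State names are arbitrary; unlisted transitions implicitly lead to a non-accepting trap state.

start=s0 accept=s4 s0-0->s1 s0-1->s0 s1-0->s1 s1-1->s2 s2-0->s3 s2-1->s0 s3-0->s1 s3-1->s4 s4-0->s4 s4-1->s4

Track how much of `0101` has been matched so far: state s0 is no progress, s4 is the absorbing accept state reached once `0101` has occurred. Intermediate states record partial matches; on a mismatch, fall back to the longest reusable overlap.
A 5-state machine:
        0   1  
>  s0   s1  s0 
   s1   s1  s2 
   s2   s3  s0 
   s3   s1  s4 
 * s4   s4  s4 
(> = start, * = accepting)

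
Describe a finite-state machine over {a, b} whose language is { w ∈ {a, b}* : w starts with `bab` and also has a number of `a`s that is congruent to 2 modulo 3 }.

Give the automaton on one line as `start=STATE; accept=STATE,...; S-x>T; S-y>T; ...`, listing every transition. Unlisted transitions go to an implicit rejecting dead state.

Build one automaton per condition and run them in lockstep. One (5 states) tracks whether the input so far still matches the prefix `bab`; the other (3 states) tracks the count of `a`s modulo 3. Each combined state is a pair, one component from each; accept when both components accept.
        a   b  
>  q0   q1  q2 
   q1   q3  q1 
   q2   q4  q5 
   q3   q5  q3 
   q4   q3  q6 
   q5   q1  q5 
   q6   q7  q6 
 * q7   q8  q7 
   q8   q6  q8 
(> = start, * = accepting)

start=q0; accept=q7; q0-a>q1; q0-b>q2; q1-a>q3; q1-b>q1; q2-a>q4; q2-b>q5; q3-a>q5; q3-b>q3; q4-a>q3; q4-b>q6; q5-a>q1; q5-b>q5; q6-a>q7; q6-b>q6; q7-a>q8; q7-b>q7; q8-a>q6; q8-b>q8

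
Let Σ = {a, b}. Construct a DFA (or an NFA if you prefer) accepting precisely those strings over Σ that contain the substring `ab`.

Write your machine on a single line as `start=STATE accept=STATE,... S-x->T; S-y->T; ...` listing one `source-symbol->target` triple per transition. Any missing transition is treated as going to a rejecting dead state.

States q0..q1 record the length of the longest prefix of `ab` that matches the current input suffix. Reaching q2 means `ab` has been seen, and we stay there forever. Accept from q2.
3 states suffice.
        a   b  
>  q0   q1  q0 
   q1   q1  q2 
 * q2   q2  q2 
(> = start, * = accepting)

start=q0; accept=q2; q0-a->q1; q0-b->q0; q1-a->q1; q1-b->q2; q2-a->q2; q2-b->q2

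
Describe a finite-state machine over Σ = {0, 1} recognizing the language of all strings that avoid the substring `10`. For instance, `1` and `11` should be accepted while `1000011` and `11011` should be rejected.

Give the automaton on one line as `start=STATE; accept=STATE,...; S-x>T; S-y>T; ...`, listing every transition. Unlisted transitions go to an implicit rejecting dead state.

start=q0; accept=q0,q1; q0-0>q0; q0-1>q1; q1-0>q2; q1-1>q1; q2-0>q2; q2-1>q2

This is the complement of 'contains `10`'. Use the same substring-matching states — q0 through q2 holding how much of `10` has just been matched — but flip the accepting set: everything except the trap q2 accepts.
With 3 states:
        0   1  
>* q0   q0  q1 
 * q1   q2  q1 
   q2   q2  q2 
(> = start, * = accepting)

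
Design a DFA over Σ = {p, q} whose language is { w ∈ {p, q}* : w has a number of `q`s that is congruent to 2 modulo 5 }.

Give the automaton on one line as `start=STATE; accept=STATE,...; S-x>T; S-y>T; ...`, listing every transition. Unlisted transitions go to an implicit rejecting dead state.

The only thing that matters is how many `q`s have appeared, reduced mod 5. Use one state per residue: S0 for 0, …, S4 for 4. Reading `q` moves to the next residue; anything else stays put. S2 is accepting.
A 5-state machine:
        p   q  
>  S0   S0  S1 
   S1   S1  S2 
 * S2   S2  S3 
   S3   S3  S4 
   S4   S4  S0 
(> = start, * = accepting)

start=S0; accept=S2; S0-p>S0; S0-q>S1; S1-p>S1; S1-q>S2; S2-p>S2; S2-q>S3; S3-p>S3; S3-q>S4; S4-p>S4; S4-q>S0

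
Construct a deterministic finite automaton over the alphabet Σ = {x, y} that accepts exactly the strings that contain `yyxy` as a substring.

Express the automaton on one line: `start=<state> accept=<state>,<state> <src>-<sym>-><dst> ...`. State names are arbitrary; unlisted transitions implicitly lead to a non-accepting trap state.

start=q0 accept=q4 q0-x->q0 q0-y->q1 q1-x->q0 q1-y->q2 q2-x->q3 q2-y->q2 q3-x->q0 q3-y->q4 q4-x->q4 q4-y->q4

Track how much of `yyxy` has been matched so far: state q0 is no progress, q4 is the absorbing accept state reached once `yyxy` has occurred. Intermediate states record partial matches; on a mismatch, fall back to the longest reusable overlap.
        x   y  
>  q0   q0  q1 
   q1   q0  q2 
   q2   q3  q2 
   q3   q0  q4 
 * q4   q4  q4 
(> = start, * = accepting)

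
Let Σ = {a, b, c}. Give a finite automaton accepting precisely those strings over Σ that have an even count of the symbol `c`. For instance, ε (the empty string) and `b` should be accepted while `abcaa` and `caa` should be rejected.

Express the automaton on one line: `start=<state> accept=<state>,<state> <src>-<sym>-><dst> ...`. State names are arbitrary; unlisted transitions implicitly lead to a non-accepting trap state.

The only thing that matters is how many `c`s have appeared, reduced mod 2. Use one state per residue: q0 for 0, …, q1 for 1. Reading `c` moves to the next residue; anything else stays put. q0 is accepting.
A 2-state machine:
        a   b   c  
>* q0   q0  q0  q1 
   q1   q1  q1  q0 
(> = start, * = accepting)

start=q0 accept=q0 q0-a->q0 q0-b->q0 q0-c->q1 q1-a->q1 q1-b->q1 q1-c->q0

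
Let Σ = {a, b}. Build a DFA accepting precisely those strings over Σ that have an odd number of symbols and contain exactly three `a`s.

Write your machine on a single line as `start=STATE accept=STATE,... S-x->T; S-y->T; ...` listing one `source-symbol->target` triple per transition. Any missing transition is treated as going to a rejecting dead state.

Build one automaton per condition and run them in lockstep. One (2 states) tracks the input length modulo 2; the other (5 states) tracks the count of `a`s, saturating at 4. Each combined state is a pair, one component from each; accept when both components accept. After merging equivalent states the machine shrinks.
9 states suffice.
        a   b  
>  q0   q1  q2 
   q1   q3  q4 
   q2   q4  q0 
   q3   q5  q6 
   q4   q6  q1 
 * q5   q7  q8 
   q6   q8  q3 
   q7   q7  q7 
   q8   q7  q5 
(> = start, * = accepting)

start=q0; accept=q5; q0-a->q1; q0-b->q2; q1-a->q3; q1-b->q4; q2-a->q4; q2-b->q0; q3-a->q5; q3-b->q6; q4-a->q6; q4-b->q1; q5-a->q7; q5-b->q8; q6-a->q8; q6-b->q3; q7-a->q7; q7-b->q7; q8-a->q7; q8-b->q5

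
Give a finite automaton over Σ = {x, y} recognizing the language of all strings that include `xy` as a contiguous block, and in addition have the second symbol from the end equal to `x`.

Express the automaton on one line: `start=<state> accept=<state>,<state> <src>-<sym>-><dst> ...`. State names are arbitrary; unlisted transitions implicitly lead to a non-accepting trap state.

start=A accept=E,J A-x->B A-y->C B-x->D B-y->E C-x->F C-y->G D-x->D D-y->E E-x->H E-y->I F-x->D F-y->E G-x->F G-y->G H-x->J H-y->E I-x->H I-y->I J-x->J J-y->E

Build one automaton per condition and run them in lockstep. The first has 3 states tracking whether and how much of `xy` has been seen; the second has 7 states tracking the last 2 symbols read. A product state is a pair (one from each), accepting exactly when both do.
       x  y 
>  A   B  C 
   B   D  E 
   C   F  G 
   D   D  E 
 * E   H  I 
   F   D  E 
   G   F  G 
   H   J  E 
   I   H  I 
 * J   J  E 
(> = start, * = accepting)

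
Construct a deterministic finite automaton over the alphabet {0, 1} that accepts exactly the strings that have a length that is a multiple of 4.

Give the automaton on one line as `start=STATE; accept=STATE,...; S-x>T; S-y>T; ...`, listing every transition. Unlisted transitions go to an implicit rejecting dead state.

Only the length mod 4 matters, so use a 4-cycle: from any state, every input symbol moves to the next state, wrapping s3 back to s0. Mark s0 accepting.
        0   1  
>* s0   s1  s1 
   s1   s2  s2 
   s2   s3  s3 
   s3   s0  s0 
(> = start, * = accepting)

start=s0; accept=s0; s0-0>s1; s0-1>s1; s1-0>s2; s1-1>s2; s2-0>s3; s2-1>s3; s3-0>s0; s3-1>s0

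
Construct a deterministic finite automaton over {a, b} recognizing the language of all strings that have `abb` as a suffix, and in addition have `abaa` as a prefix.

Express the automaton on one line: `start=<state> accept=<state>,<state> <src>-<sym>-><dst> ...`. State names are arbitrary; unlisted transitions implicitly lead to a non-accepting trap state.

start=q0 accept=q10 q0-a->q1 q0-b->q2 q1-a->q3 q1-b->q4 q2-a->q3 q2-b->q2 q3-a->q3 q3-b->q5 q4-a->q6 q4-b->q7 q5-a->q3 q5-b->q7 q6-a->q8 q6-b->q5 q7-a->q3 q7-b->q2 q8-a->q8 q8-b->q9 q9-a->q8 q9-b->q10 q10-a->q8 q10-b->q11 q11-a->q8 q11-b->q11

Run two small machines in parallel and take their product. The first has 4 states tracking how much of the suffix `abb` has currently been matched; the second has 6 states tracking whether the input so far still matches the prefix `abaa`. A product state is a pair (one from each), accepting exactly when both do.
          a    b  
>  q0     q1   q2 
   q1     q3   q4 
   q2     q3   q2 
   q3     q3   q5 
   q4     q6   q7 
   q5     q3   q7 
   q6     q8   q5 
   q7     q3   q2 
   q8     q8   q9 
   q9     q8  q10 
 * q10    q8  q11 
   q11    q8  q11 
(> = start, * = accepting)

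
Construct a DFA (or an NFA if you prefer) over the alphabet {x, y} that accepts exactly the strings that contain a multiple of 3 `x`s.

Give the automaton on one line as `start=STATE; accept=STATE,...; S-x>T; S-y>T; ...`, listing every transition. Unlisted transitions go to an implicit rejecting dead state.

Keep the running count of `x`s modulo 3: each `x` advances along the cycle q0 → q1 → q2 → q0 while other symbols loop. Accept at q0.
A 3-state machine:
        x   y  
>* q0   q1  q0 
   q1   q2  q1 
   q2   q0  q2 
(> = start, * = accepting)

start=q0; accept=q0; q0-x>q1; q0-y>q0; q1-x>q2; q1-y>q1; q2-x>q0; q2-y>q2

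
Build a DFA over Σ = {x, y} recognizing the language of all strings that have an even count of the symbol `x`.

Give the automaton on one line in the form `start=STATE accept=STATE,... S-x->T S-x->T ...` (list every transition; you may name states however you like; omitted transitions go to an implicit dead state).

The only thing that matters is how many `x`s have appeared, reduced mod 2. Use one state per residue: q0 for 0, …, q1 for 1. Reading `x` moves to the next residue; anything else stays put. q0 is accepting.
A 2-state machine:
        x   y  
>* q0   q1  q0 
   q1   q0  q1 
(> = start, * = accepting)

start=q0 accept=q0 q0-x->q1 q0-y->q0 q1-x->q0 q1-y->q1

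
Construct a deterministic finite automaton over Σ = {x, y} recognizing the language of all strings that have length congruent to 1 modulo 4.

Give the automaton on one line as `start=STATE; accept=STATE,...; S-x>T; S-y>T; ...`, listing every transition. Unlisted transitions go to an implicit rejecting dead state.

Only the length mod 4 matters, so use a 4-cycle: from any state, every input symbol moves to the next state, wrapping D back to A. Mark B accepting.
       x  y 
>  A   B  B 
 * B   C  C 
   C   D  D 
   D   A  A 
(> = start, * = accepting)

start=A; accept=B; A-x>B; A-y>B; B-x>C; B-y>C; C-x>D; C-y>D; D-x>A; D-y>A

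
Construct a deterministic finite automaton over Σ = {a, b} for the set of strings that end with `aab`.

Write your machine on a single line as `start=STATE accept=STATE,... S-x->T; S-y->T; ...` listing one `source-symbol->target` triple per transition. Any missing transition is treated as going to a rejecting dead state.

start=s0; accept=s3; s0-a->s1; s0-b->s0; s1-a->s2; s1-b->s0; s2-a->s2; s2-b->s3; s3-a->s1; s3-b->s0

Remember how much of `aab` the current input suffix matches. State s0 means no match yet; s1 means the last symbol is `a`; s2 means the last 2 symbols are `aa`; s3 means the last 3 symbols are `aab`. Only s3 accepts. On a mismatch, fall back to the longest proper suffix that is still a prefix of `aab`.
        a   b  
>  s0   s1  s0 
   s1   s2  s0 
   s2   s2  s3 
 * s3   s1  s0 
(> = start, * = accepting)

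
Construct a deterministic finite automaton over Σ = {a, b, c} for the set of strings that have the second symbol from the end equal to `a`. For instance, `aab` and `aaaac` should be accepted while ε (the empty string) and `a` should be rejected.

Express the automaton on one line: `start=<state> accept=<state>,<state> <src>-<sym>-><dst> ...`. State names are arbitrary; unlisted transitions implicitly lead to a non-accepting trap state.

A DFA must remember the last 2 symbols (since which symbol is second-to-last isn't known until the input ends). Use one state per possible window of the last ≤2 symbols; accept from those whose window starts with `a`.
13 states suffice.
          a    b    c  
>  q0     q1   q2   q3 
   q1     q4   q5   q6 
   q2     q7   q8   q9 
   q3    q10  q11  q12 
 * q4     q4   q5   q6 
 * q5     q7   q8   q9 
 * q6    q10  q11  q12 
   q7     q4   q5   q6 
   q8     q7   q8   q9 
   q9    q10  q11  q12 
   q10    q4   q5   q6 
   q11    q7   q8   q9 
   q12   q10  q11  q12 
(> = start, * = accepting)

start=q0 accept=q4,q5,q6 q0-a->q1 q0-b->q2 q0-c->q3 q1-a->q4 q1-b->q5 q1-c->q6 q2-a->q7 q2-b->q8 q2-c->q9 q3-a->q10 q3-b->q11 q3-c->q12 q4-a->q4 q4-b->q5 q4-c->q6 q5-a->q7 q5-b->q8 q5-c->q9 q6-a->q10 q6-b->q11 q6-c->q12 q7-a->q4 q7-b->q5 q7-c->q6 q8-a->q7 q8-b->q8 q8-c->q9 q9-a->q10 q9-b->q11 q9-c->q12 q10-a->q4 q10-b->q5 q10-c->q6 q11-a->q7 q11-b->q8 q11-c->q9 q12-a->q10 q12-b->q11 q12-c->q12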